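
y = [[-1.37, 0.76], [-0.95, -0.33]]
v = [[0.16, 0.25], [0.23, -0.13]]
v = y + [[1.53, -0.51], [1.18, 0.2]]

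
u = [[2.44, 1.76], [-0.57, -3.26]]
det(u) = -6.951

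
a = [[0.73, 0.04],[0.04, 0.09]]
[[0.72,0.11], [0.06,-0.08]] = a @[[0.98,0.20], [0.20,-0.98]]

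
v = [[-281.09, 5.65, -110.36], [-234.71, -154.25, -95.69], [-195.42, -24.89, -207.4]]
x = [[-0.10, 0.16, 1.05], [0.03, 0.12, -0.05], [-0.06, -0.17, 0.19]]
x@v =[[-214.64, -51.38, -222.04], [-26.83, -17.10, -4.42], [19.64, 21.15, -16.52]]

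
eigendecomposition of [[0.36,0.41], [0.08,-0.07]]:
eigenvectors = [[0.99, -0.64], [0.16, 0.77]]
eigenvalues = [0.43, -0.14]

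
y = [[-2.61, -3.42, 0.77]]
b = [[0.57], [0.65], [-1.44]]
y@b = [[-4.82]]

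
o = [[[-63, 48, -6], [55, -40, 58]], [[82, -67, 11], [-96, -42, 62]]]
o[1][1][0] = -96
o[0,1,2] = 58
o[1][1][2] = 62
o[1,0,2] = 11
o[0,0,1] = 48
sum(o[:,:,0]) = -22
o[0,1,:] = [55, -40, 58]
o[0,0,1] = 48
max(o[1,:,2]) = 62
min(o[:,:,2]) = -6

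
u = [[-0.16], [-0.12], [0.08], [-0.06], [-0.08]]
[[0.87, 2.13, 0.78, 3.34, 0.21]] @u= [[-0.55]]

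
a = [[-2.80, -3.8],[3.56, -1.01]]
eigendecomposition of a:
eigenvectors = [[0.72+0.00j, 0.72-0.00j], [-0.17-0.67j, -0.17+0.67j]]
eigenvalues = [(-1.9+3.57j), (-1.9-3.57j)]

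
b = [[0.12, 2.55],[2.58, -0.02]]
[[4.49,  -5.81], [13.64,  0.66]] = b@[[5.3, 0.24],[1.51, -2.29]]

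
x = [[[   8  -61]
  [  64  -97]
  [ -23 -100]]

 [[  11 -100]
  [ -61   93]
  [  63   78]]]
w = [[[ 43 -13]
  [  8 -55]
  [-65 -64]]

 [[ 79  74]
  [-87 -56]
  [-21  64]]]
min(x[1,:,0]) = -61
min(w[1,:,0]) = -87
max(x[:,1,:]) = 93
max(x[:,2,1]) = 78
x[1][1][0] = -61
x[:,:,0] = [[8, 64, -23], [11, -61, 63]]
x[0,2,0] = -23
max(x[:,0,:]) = 11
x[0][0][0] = 8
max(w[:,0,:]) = 79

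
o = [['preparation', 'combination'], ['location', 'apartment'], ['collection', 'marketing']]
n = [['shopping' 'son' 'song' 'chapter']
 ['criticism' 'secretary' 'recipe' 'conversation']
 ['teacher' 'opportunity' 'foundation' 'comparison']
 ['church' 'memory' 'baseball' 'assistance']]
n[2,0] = 'teacher'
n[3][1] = 'memory'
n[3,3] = 'assistance'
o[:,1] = ['combination', 'apartment', 'marketing']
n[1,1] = 'secretary'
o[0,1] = 'combination'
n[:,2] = ['song', 'recipe', 'foundation', 'baseball']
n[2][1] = 'opportunity'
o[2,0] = 'collection'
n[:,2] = ['song', 'recipe', 'foundation', 'baseball']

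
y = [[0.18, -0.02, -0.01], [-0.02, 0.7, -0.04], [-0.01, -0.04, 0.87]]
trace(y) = 1.75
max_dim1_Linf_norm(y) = 0.87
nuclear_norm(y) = 1.75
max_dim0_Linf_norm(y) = 0.87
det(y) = 0.11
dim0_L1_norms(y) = [0.21, 0.76, 0.92]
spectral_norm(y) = 0.88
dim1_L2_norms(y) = [0.18, 0.7, 0.87]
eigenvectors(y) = [[-1.0, -0.04, -0.01], [-0.04, 0.98, -0.22], [-0.02, 0.22, 0.98]]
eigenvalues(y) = [0.18, 0.69, 0.88]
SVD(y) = [[-0.01, -0.04, -1.00], [-0.22, 0.98, -0.04], [0.98, 0.22, -0.02]] @ diag([0.8789832783543576, 0.6919779805444017, 0.17903874110124024]) @ [[-0.01,-0.22,0.98], [-0.04,0.98,0.22], [-1.00,-0.04,-0.02]]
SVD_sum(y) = [[0.00, 0.0, -0.01], [0.00, 0.04, -0.19], [-0.01, -0.19, 0.84]] + [[0.00, -0.03, -0.01],  [-0.03, 0.66, 0.15],  [-0.01, 0.15, 0.03]] + [[0.18, 0.01, 0.00], [0.01, 0.00, 0.0], [0.0, 0.0, 0.0]]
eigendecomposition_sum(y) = [[0.18, 0.01, 0.0], [0.01, 0.00, 0.0], [0.00, 0.0, 0.0]] + [[0.00, -0.03, -0.01], [-0.03, 0.66, 0.15], [-0.01, 0.15, 0.03]] + [[0.00, 0.00, -0.01], [0.0, 0.04, -0.19], [-0.01, -0.19, 0.84]]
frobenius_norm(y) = 1.13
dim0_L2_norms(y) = [0.18, 0.7, 0.87]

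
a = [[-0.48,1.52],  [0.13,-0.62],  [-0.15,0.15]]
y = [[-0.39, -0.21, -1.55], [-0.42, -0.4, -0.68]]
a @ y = [[-0.45,-0.51,-0.29], [0.21,0.22,0.22], [-0.00,-0.03,0.13]]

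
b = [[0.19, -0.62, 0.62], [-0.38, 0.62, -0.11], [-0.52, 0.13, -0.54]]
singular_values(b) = [1.26, 0.47, 0.33]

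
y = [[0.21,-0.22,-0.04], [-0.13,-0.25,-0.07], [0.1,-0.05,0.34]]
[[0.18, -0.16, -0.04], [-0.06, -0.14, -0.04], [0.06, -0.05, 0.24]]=y @[[0.72, -0.10, -0.06], [-0.1, 0.62, -0.03], [-0.06, -0.03, 0.73]]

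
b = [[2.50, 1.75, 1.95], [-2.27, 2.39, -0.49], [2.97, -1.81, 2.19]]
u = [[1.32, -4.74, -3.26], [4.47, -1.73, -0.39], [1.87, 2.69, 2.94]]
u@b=[[4.38, -3.12, -2.24], [13.94, 4.39, 8.71], [7.30, 4.38, 8.77]]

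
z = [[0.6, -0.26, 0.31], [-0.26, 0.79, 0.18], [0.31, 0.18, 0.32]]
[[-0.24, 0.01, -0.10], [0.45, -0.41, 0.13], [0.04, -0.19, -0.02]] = z @ [[-0.33, -0.13, -0.09], [0.41, -0.53, 0.14], [0.21, -0.16, -0.04]]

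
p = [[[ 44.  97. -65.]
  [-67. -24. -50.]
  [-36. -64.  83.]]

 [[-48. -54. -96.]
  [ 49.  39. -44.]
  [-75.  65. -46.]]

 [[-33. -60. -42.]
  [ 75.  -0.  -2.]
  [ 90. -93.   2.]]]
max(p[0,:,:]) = 97.0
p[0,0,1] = 97.0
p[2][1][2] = -2.0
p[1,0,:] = [-48.0, -54.0, -96.0]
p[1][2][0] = -75.0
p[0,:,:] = [[44.0, 97.0, -65.0], [-67.0, -24.0, -50.0], [-36.0, -64.0, 83.0]]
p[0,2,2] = 83.0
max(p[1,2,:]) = 65.0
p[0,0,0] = 44.0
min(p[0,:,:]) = -67.0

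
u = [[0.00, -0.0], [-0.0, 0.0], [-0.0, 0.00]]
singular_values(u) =[0.0, 0.0]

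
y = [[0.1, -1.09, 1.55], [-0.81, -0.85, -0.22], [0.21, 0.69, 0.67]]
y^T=[[0.10, -0.81, 0.21], [-1.09, -0.85, 0.69], [1.55, -0.22, 0.67]]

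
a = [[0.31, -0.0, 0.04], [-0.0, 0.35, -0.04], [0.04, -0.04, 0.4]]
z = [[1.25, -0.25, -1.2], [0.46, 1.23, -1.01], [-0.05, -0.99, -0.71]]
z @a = [[0.34, -0.04, -0.42], [0.1, 0.47, -0.43], [-0.04, -0.32, -0.25]]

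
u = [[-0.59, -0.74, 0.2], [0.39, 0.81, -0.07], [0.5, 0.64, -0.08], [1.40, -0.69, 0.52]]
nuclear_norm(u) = 3.32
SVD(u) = [[-0.30, -0.55, -0.71], [0.20, 0.55, -0.69], [0.26, 0.46, -0.07], [0.9, -0.43, -0.06]] @ diag([1.6819245903901838, 1.5085506213607183, 0.1292466441846897]) @ [[0.97,-0.04,0.22], [0.10,0.96,-0.27], [0.2,-0.29,-0.94]]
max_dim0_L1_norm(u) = 2.88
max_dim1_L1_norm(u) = 2.61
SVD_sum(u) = [[-0.49,0.02,-0.11],[0.32,-0.01,0.07],[0.43,-0.02,0.10],[1.47,-0.07,0.33]] + [[-0.09, -0.79, 0.22], [0.09, 0.80, -0.23], [0.07, 0.66, -0.19], [-0.07, -0.63, 0.18]] + [[-0.02, 0.03, 0.09], [-0.02, 0.03, 0.08], [-0.0, 0.00, 0.01], [-0.00, 0.00, 0.01]]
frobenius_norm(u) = 2.26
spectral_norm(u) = 1.68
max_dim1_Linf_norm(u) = 1.4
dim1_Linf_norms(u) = [0.74, 0.81, 0.64, 1.4]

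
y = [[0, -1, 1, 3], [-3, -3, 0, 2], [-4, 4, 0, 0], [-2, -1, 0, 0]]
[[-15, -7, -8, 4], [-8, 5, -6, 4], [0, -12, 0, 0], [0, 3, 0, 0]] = y@[[0, 0, 0, 0], [0, -3, 0, 0], [-3, -4, 1, -2], [-4, -2, -3, 2]]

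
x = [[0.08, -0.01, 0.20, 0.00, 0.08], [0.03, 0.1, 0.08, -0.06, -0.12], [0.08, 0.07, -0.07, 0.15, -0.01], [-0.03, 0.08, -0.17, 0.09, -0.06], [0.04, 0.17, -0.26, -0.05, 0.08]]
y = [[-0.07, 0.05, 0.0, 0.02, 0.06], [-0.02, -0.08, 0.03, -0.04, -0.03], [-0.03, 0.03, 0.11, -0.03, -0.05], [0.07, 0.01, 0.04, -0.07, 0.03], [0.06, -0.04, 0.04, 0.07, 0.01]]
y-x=[[-0.15, 0.06, -0.20, 0.02, -0.02], [-0.05, -0.18, -0.05, 0.02, 0.09], [-0.11, -0.04, 0.18, -0.18, -0.04], [0.10, -0.07, 0.21, -0.16, 0.09], [0.02, -0.21, 0.3, 0.12, -0.07]]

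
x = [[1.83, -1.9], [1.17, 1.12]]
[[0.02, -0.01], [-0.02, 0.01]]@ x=[[0.02, -0.05], [-0.02, 0.05]]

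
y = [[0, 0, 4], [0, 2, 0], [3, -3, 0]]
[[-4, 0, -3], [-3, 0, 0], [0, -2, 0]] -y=[[-4, 0, -7], [-3, -2, 0], [-3, 1, 0]]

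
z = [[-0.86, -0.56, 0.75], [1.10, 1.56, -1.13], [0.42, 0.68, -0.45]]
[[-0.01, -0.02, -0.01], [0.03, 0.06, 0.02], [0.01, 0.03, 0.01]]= z@[[-0.01, -0.01, -0.0], [0.02, 0.03, 0.01], [-0.01, -0.02, -0.0]]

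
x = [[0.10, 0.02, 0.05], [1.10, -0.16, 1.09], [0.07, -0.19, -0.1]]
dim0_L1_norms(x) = [1.27, 0.37, 1.24]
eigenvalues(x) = [(0.08+0j), (-0.12+0.42j), (-0.12-0.42j)]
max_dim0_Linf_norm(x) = 1.1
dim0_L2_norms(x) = [1.11, 0.25, 1.1]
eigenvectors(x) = [[(-0.6+0j),-0.02+0.05j,-0.02-0.05j], [-0.66+0.00j,(-0.91+0j),-0.91-0.00j], [0.45+0.00j,(-0.01-0.41j),-0.01+0.41j]]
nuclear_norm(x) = 1.83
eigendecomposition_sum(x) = [[(0.1-0j), (-0+0j), (0.01+0j)], [0.11-0.00j, (-0+0j), 0.01+0.00j], [(-0.07+0j), -0j, (-0.01+0j)]] + [[0.00-0.03j, 0.01+0.01j, (0.02-0.03j)], [0.50-0.15j, (-0.08+0.21j), (0.54+0.12j)], [0.07+0.22j, -0.10-0.03j, (-0.05+0.24j)]] + [[0.03j, (0.01-0.01j), (0.02+0.03j)], [0.50+0.15j, -0.08-0.21j, 0.54-0.12j], [0.07-0.22j, -0.10+0.03j, -0.05-0.24j]]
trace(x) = -0.16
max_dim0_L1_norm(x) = 1.27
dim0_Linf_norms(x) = [1.1, 0.19, 1.09]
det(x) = 0.02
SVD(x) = [[-0.07, -0.03, -1.0], [-1.0, 0.0, 0.07], [0.00, 1.0, -0.03]] @ diag([1.5602709671797688, 0.2259582870000451, 0.04579695963613833]) @ [[-0.71, 0.1, -0.70], [0.31, -0.85, -0.44], [-0.64, -0.52, 0.57]]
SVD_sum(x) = [[0.07, -0.01, 0.07], [1.10, -0.16, 1.09], [-0.0, 0.0, -0.0]] + [[-0.0, 0.01, 0.0],[0.00, -0.0, -0.0],[0.07, -0.19, -0.10]] + [[0.03, 0.02, -0.03],[-0.0, -0.00, 0.0],[0.0, 0.00, -0.0]]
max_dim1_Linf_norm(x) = 1.1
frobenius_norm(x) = 1.58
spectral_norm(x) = 1.56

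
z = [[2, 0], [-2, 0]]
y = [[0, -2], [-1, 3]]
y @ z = [[4, 0], [-8, 0]]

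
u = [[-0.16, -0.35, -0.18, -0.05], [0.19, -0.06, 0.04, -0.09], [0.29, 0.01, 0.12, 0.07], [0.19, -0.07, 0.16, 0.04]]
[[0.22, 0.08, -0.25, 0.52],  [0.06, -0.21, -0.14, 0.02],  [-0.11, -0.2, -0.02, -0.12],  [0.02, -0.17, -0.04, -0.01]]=u @ [[-0.38, -0.71, -0.34, -0.22], [-0.6, 0.16, 0.63, -1.21], [0.52, -0.31, 0.29, -0.36], [-0.85, 0.60, 0.57, 0.0]]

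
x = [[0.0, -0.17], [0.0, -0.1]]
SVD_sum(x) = [[0.0, -0.17], [0.0, -0.1]] + [[0.0, 0.0], [-0.0, 0.0]]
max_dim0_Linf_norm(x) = 0.17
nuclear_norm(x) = 0.20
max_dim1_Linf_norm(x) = 0.17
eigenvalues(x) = [0.0, -0.1]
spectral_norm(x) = 0.20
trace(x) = -0.10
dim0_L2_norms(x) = [0.0, 0.2]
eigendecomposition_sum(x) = [[0.00, -0.0], [0.00, 0.0]] + [[-0.0, -0.17],[-0.00, -0.10]]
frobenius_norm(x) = 0.20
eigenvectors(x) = [[1.00, 0.86], [0.00, 0.51]]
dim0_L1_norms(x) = [0.0, 0.27]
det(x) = 0.00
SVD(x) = [[0.86, -0.51], [0.51, 0.86]] @ diag([0.1972308292331602, 0.0]) @ [[-0.0, -1.00], [-1.0, -0.0]]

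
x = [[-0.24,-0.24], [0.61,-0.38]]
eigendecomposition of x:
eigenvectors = [[(0.1+0.52j),0.10-0.52j], [(0.85+0j),(0.85-0j)]]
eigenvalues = [(-0.31+0.38j), (-0.31-0.38j)]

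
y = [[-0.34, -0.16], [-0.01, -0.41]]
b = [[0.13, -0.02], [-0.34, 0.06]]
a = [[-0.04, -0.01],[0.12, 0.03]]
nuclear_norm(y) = 0.76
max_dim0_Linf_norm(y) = 0.41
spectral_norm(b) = 0.37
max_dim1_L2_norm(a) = 0.12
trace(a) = -0.01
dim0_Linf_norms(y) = [0.34, 0.41]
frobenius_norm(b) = 0.37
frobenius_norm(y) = 0.56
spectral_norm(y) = 0.47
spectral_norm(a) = 0.13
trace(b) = 0.19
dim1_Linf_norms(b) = [0.13, 0.34]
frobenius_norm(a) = 0.13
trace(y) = -0.75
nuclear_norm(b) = 0.37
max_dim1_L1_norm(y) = 0.5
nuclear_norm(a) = 0.13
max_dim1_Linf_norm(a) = 0.12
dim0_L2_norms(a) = [0.13, 0.03]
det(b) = 0.00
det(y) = 0.14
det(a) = -0.00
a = b @ y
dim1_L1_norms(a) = [0.05, 0.15]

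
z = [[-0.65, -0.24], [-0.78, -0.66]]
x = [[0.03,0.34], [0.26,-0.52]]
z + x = [[-0.62, 0.10], [-0.52, -1.18]]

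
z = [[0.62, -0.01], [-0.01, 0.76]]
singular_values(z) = [0.76, 0.62]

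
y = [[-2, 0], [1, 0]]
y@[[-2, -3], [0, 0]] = [[4, 6], [-2, -3]]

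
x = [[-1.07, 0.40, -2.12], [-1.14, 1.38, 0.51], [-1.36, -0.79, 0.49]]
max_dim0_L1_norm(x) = 3.57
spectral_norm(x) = 2.45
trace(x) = 0.80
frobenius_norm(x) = 3.46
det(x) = -7.10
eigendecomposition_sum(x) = [[(-1.5+0j), (-0.09+0j), -1.17+0.00j], [-0.36+0.00j, -0.02+0.00j, -0.28+0.00j], [(-0.87+0j), (-0.05+0j), (-0.67+0j)]] + [[0.22+0.19j, 0.25-0.44j, -0.48-0.15j], [-0.39+0.33j, 0.70+0.55j, 0.39-0.80j], [-0.25-0.27j, -0.37+0.52j, (0.58+0.25j)]] + [[0.22-0.19j, (0.25+0.44j), (-0.48+0.15j)], [-0.39-0.33j, 0.70-0.55j, 0.39+0.80j], [(-0.25+0.27j), -0.37-0.52j, 0.58-0.25j]]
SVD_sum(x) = [[-1.40,  0.67,  -1.75], [-0.42,  0.20,  -0.52], [-0.13,  0.06,  -0.17]] + [[0.38, -0.16, -0.36], [-1.05, 0.44, 1.01], [-0.72, 0.3, 0.69]] + [[-0.05, -0.11, -0.00],[0.33, 0.75, 0.02],[-0.51, -1.15, -0.03]]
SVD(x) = [[-0.95,0.29,0.08], [-0.28,-0.79,-0.54], [-0.09,-0.54,0.84]] @ diag([2.4523377191816196, 1.9234577380792723, 1.5045099005663147]) @ [[0.60, -0.29, 0.75], [0.69, -0.29, -0.66], [-0.4, -0.91, -0.03]]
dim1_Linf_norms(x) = [2.12, 1.38, 1.36]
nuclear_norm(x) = 5.88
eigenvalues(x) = [(-2.2+0j), (1.5+0.99j), (1.5-0.99j)]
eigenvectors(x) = [[0.85+0.00j, (0.06+0.41j), (0.06-0.41j)], [0.20+0.00j, -0.74+0.00j, (-0.74-0j)], [(0.49+0j), -0.03-0.53j, (-0.03+0.53j)]]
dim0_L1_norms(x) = [3.57, 2.57, 3.12]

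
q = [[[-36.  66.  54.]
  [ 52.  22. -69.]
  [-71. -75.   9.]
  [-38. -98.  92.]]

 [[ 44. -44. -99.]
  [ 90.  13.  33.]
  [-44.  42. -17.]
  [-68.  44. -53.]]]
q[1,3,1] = 44.0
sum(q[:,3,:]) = -121.0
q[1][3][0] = -68.0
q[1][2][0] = -44.0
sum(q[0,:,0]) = -93.0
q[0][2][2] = 9.0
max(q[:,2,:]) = 42.0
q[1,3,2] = -53.0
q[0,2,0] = -71.0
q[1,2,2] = -17.0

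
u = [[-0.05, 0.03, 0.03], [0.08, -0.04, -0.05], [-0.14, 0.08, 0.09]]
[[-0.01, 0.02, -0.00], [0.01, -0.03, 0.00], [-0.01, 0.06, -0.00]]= u@[[0.2, -0.35, -0.01], [-0.19, 0.09, 0.04], [0.35, -0.01, -0.07]]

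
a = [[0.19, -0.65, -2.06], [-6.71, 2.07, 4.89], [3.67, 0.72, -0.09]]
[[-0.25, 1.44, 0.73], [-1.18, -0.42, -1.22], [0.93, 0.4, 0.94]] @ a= [[-7.03, 3.67, 7.49], [-1.88, -0.98, 0.49], [0.94, 0.90, -0.04]]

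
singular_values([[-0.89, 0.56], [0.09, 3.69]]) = [3.73, 0.89]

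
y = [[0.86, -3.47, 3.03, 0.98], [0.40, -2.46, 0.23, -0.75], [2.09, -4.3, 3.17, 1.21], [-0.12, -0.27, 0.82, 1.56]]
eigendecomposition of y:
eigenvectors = [[-0.6, -0.37, 0.85, 0.44], [-0.04, -0.23, 0.04, 0.77], [-0.78, -0.53, -0.48, 0.46], [-0.17, 0.73, 0.22, -0.03]]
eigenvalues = [4.83, 1.11, -0.75, -2.06]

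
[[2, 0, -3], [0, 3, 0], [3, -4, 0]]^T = [[2, 0, 3], [0, 3, -4], [-3, 0, 0]]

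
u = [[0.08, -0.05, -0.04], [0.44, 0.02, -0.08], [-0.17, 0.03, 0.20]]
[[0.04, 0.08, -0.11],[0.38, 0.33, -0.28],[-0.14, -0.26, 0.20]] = u@[[0.82, 0.62, -0.61],[0.63, -0.08, 0.91],[-0.08, -0.77, 0.36]]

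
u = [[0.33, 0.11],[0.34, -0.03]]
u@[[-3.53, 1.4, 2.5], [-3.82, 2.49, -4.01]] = [[-1.59, 0.74, 0.38], [-1.09, 0.4, 0.97]]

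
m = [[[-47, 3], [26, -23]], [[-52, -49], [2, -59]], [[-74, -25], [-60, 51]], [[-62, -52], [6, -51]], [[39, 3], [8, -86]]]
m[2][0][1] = -25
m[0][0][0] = -47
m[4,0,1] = 3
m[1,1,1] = -59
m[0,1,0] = 26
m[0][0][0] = -47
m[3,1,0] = 6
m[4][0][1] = 3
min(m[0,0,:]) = -47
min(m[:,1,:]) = -86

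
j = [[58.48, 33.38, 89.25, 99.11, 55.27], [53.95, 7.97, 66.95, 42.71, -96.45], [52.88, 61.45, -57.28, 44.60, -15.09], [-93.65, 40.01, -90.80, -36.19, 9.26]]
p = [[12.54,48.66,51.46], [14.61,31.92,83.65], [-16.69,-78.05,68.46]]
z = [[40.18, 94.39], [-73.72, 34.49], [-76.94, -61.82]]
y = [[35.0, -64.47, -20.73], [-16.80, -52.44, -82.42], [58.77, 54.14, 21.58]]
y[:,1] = [-64.47, -52.44, 54.14]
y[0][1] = -64.47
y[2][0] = 58.77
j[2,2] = -57.28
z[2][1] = -61.82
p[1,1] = 31.92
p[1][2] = 83.65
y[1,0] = -16.8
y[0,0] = 35.0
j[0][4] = 55.27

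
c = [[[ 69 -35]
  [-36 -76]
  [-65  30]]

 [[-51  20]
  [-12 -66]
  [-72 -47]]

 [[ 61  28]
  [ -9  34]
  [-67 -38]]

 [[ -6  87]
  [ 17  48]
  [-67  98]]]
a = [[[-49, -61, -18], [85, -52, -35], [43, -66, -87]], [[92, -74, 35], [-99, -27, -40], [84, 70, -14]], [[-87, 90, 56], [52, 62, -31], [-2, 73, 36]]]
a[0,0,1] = -61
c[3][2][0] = -67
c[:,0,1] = [-35, 20, 28, 87]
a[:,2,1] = [-66, 70, 73]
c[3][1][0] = 17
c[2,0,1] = 28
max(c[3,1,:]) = 48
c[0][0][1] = -35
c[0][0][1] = -35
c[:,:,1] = [[-35, -76, 30], [20, -66, -47], [28, 34, -38], [87, 48, 98]]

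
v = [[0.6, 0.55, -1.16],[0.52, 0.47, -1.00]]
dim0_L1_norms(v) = [1.12, 1.02, 2.16]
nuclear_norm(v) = 1.87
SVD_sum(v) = [[0.6,  0.55,  -1.16], [0.52,  0.47,  -1.0]] + [[-0.00, 0.00, 0.00], [0.00, -0.0, -0.0]]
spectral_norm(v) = 1.87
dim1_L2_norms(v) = [1.42, 1.22]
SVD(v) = [[-0.76, -0.65], [-0.65, 0.76]] @ diag([1.870664565743736, 0.003752661828563781]) @ [[-0.42, -0.39, 0.82], [0.59, -0.80, -0.07]]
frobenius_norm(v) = 1.87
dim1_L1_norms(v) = [2.31, 1.99]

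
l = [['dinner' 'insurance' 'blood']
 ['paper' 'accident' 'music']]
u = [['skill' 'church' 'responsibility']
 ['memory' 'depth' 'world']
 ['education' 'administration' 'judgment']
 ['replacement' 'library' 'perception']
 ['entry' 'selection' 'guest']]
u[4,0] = 'entry'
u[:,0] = ['skill', 'memory', 'education', 'replacement', 'entry']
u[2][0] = 'education'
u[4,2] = 'guest'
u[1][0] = 'memory'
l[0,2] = 'blood'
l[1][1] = 'accident'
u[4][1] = 'selection'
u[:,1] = ['church', 'depth', 'administration', 'library', 'selection']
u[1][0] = 'memory'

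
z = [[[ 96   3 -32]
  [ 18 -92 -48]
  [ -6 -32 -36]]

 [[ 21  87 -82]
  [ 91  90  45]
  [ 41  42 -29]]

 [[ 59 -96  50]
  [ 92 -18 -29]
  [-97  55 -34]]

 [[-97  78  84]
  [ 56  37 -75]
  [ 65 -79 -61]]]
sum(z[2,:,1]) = -59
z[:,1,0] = [18, 91, 92, 56]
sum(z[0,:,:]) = -129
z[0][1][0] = 18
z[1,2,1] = 42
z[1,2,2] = -29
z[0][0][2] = -32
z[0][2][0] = -6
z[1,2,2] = -29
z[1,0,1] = 87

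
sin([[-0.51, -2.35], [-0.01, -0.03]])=[[-0.48, -2.23], [-0.01, -0.03]]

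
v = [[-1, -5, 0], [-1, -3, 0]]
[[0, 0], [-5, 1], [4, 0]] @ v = [[0, 0, 0], [4, 22, 0], [-4, -20, 0]]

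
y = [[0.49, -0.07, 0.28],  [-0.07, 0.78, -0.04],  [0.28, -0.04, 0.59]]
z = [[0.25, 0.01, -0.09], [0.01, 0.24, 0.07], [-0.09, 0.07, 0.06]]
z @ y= [[0.10,-0.01,0.02], [0.01,0.18,0.03], [-0.03,0.06,0.01]]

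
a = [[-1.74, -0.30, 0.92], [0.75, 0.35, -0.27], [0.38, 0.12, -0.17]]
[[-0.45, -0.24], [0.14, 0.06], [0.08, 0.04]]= a @ [[-0.0, -0.01], [0.01, -0.03], [-0.49, -0.29]]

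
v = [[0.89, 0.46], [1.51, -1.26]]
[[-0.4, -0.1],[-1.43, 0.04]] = v @ [[-0.64, -0.06], [0.37, -0.10]]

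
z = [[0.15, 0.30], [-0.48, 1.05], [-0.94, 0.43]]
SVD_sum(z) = [[-0.08, 0.10], [-0.73, 0.84], [-0.62, 0.71]] + [[0.23, 0.20], [0.25, 0.21], [-0.32, -0.28]]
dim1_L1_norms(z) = [0.45, 1.53, 1.37]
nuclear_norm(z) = 2.08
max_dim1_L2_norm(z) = 1.15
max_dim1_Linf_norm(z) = 1.05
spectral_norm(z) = 1.46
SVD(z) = [[0.09,-0.50], [0.76,-0.53], [0.65,0.69]] @ diag([1.4589424998025362, 0.6207952820938042]) @ [[-0.66,0.75], [-0.75,-0.66]]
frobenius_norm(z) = 1.59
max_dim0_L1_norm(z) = 1.78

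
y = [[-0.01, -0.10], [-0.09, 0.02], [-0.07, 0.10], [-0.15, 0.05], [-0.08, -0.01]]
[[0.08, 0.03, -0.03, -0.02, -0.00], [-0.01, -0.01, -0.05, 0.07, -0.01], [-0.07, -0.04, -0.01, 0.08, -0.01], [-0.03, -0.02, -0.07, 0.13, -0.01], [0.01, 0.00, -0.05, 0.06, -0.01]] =y @[[-0.06, 0.02, 0.56, -0.77, 0.08], [-0.77, -0.34, 0.26, 0.27, -0.0]]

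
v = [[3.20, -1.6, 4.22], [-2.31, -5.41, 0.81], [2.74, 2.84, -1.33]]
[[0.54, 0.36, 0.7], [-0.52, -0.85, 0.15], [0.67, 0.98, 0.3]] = v @ [[0.23, 0.28, 0.22], [-0.01, 0.02, -0.13], [-0.05, -0.12, -0.05]]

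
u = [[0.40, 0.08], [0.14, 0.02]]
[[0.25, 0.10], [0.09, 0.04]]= u @ [[0.72, 0.39], [-0.51, -0.76]]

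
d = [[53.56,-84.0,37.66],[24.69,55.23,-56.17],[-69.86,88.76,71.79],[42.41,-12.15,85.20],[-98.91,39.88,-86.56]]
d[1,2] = -56.17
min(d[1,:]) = -56.17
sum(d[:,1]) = 87.72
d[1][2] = -56.17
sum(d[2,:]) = 90.69000000000001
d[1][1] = 55.23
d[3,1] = -12.15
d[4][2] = -86.56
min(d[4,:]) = -98.91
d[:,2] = [37.66, -56.17, 71.79, 85.2, -86.56]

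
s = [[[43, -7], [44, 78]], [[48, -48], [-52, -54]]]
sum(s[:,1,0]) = -8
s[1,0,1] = -48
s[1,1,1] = -54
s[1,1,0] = -52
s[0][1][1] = 78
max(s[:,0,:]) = 48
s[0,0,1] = -7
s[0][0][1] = -7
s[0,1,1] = 78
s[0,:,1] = [-7, 78]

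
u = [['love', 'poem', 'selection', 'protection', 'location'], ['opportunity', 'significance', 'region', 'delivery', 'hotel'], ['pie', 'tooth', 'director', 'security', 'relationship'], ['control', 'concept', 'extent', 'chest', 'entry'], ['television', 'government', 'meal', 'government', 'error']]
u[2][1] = 'tooth'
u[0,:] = ['love', 'poem', 'selection', 'protection', 'location']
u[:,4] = ['location', 'hotel', 'relationship', 'entry', 'error']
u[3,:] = ['control', 'concept', 'extent', 'chest', 'entry']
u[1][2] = 'region'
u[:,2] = ['selection', 'region', 'director', 'extent', 'meal']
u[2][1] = 'tooth'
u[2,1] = 'tooth'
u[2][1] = 'tooth'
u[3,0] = 'control'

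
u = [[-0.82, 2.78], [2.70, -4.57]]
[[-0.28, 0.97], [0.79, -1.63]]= u@[[0.24, -0.03], [-0.03, 0.34]]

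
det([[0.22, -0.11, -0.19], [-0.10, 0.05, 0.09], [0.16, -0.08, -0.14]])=-0.000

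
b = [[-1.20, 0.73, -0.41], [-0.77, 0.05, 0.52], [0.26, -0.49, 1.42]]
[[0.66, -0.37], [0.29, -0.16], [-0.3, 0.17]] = b @ [[-0.41, 0.23],[0.19, -0.11],[-0.07, 0.04]]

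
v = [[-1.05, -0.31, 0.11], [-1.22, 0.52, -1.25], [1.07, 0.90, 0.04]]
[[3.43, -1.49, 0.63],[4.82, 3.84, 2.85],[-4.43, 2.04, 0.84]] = v @[[-3.05, 0.62, -1.33], [-1.23, 1.66, 2.51], [-1.39, -2.99, 0.06]]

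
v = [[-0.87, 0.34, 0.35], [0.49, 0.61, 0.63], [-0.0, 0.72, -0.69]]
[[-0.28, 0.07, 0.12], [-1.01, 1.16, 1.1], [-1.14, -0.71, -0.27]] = v @ [[-0.25,0.50,0.43], [-1.52,0.21,0.51], [0.06,1.25,0.92]]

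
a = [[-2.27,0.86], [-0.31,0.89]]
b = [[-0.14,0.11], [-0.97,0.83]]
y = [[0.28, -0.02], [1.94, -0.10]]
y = b @ a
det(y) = 0.01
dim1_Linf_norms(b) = [0.14, 0.97]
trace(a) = -1.38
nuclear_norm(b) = 1.30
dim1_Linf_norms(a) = [2.27, 0.89]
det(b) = -0.01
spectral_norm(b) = 1.29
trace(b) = 0.69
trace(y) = 0.18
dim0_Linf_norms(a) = [2.27, 0.89]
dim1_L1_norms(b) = [0.25, 1.8]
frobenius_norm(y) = 1.96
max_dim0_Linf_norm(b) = 0.97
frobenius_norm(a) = 2.60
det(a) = -1.75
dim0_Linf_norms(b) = [0.97, 0.83]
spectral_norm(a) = 2.51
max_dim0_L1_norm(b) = 1.11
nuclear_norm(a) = 3.21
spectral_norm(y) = 1.96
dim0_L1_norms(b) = [1.11, 0.94]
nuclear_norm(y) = 1.97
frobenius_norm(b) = 1.29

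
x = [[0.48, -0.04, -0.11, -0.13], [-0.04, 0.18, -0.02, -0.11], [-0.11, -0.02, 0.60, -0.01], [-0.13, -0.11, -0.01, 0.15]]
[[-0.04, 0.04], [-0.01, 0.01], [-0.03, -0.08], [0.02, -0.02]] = x@ [[-0.11, 0.05], [-0.07, 0.04], [-0.07, -0.13], [0.00, -0.05]]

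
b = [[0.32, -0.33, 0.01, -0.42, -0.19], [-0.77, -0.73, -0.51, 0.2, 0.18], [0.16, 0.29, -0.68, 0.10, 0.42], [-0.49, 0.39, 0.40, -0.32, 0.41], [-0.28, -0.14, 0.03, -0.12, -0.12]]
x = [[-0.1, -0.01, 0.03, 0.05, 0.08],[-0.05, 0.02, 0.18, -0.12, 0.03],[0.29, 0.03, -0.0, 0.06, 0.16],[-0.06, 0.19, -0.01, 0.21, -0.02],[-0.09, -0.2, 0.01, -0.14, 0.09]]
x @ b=[[-0.07, 0.06, 0.01, 0.02, 0.04],[0.05, 0.0, -0.18, 0.08, 0.04],[-0.0, -0.12, 0.02, -0.15, -0.04],[-0.26, -0.04, -0.01, -0.0, 0.13],[0.17, 0.11, 0.04, 0.03, -0.08]]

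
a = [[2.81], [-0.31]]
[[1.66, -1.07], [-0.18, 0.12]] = a @[[0.59, -0.38]]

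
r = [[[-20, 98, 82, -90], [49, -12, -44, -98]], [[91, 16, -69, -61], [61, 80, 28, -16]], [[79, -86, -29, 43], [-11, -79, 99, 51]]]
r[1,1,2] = 28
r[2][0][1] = -86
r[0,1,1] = -12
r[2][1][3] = 51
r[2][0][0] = 79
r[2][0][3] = 43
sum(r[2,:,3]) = 94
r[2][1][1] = -79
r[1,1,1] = 80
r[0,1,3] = -98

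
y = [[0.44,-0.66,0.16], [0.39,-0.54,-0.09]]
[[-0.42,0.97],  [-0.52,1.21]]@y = [[0.19, -0.25, -0.15], [0.24, -0.31, -0.19]]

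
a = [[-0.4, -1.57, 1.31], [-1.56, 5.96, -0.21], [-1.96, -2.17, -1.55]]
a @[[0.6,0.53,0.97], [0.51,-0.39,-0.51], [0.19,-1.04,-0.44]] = [[-0.79, -0.96, -0.16], [2.06, -2.93, -4.46], [-2.58, 1.42, -0.11]]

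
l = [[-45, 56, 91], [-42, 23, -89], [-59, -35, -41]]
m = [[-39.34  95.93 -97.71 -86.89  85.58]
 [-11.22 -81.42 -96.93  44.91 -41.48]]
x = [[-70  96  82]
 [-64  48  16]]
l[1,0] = -42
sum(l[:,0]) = -146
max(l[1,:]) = 23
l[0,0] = -45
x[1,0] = -64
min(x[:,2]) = 16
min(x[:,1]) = 48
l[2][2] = -41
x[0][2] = 82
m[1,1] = -81.42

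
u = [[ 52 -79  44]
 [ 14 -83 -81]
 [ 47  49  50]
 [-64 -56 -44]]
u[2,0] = 47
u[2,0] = 47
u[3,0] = -64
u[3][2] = -44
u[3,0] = -64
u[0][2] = 44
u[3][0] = -64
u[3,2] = -44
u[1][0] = 14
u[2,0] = 47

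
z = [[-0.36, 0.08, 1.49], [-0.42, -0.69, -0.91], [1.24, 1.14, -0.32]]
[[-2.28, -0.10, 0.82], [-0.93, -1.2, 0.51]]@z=[[1.88, 0.82, -3.57], [1.47, 1.34, -0.46]]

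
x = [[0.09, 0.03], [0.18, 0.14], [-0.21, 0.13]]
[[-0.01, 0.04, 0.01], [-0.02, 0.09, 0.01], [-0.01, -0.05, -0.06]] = x @ [[-0.04, 0.34, 0.20],[-0.11, 0.20, -0.17]]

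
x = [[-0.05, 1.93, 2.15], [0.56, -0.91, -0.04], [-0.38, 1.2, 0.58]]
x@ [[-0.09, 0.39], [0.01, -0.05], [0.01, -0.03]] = [[0.05, -0.18],  [-0.06, 0.27],  [0.05, -0.23]]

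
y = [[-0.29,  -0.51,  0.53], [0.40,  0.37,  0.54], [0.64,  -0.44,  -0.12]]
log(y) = [[(-0.25+1.76j), (-0.69+0.19j), -0.09-1.53j], [(0.7+0.13j), -0.27+0.01j, 0.78-0.11j], [0.06-1.58j, (-0.8-0.17j), -0.22+1.37j]]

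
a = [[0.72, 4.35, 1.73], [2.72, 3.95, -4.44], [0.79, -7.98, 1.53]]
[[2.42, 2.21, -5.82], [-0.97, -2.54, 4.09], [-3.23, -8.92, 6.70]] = a @ [[-0.34, -2.26, 0.9], [0.45, 0.89, -0.99], [0.41, -0.02, -1.25]]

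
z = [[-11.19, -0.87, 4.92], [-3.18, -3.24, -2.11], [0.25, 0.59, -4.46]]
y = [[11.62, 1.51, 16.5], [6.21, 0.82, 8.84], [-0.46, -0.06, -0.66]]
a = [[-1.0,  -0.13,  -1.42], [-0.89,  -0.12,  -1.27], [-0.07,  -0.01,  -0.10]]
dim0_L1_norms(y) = [18.29, 2.39, 26.0]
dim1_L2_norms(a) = [1.74, 1.56, 0.12]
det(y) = -0.00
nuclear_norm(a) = 2.34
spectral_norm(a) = 2.34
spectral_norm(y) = 22.97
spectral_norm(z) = 12.65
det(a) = 0.00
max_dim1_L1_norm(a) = 2.55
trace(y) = 11.78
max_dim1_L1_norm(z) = 16.98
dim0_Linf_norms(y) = [11.62, 1.51, 16.5]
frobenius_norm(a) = 2.34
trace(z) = -18.89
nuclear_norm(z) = 20.53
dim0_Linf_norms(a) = [1.0, 0.13, 1.42]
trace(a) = -1.22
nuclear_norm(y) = 22.99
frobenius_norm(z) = 13.98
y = z @ a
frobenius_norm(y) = 22.97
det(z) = -168.08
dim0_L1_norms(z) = [14.62, 4.7, 11.49]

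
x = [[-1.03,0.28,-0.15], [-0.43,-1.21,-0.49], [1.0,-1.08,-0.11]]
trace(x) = -2.35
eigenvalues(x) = [0.01, -0.8, -1.55]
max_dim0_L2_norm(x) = 1.65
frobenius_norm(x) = 2.29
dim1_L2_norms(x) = [1.08, 1.37, 1.48]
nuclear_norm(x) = 3.20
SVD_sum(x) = [[-0.45,0.65,0.1], [0.46,-0.65,-0.10], [0.83,-1.19,-0.19]] + [[-0.58, -0.36, -0.25],[-0.89, -0.56, -0.39],[0.17, 0.11, 0.08]] + [[-0.0, -0.00, 0.00], [0.0, 0.0, -0.0], [-0.0, -0.00, 0.00]]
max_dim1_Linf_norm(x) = 1.21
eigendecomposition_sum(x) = [[-0.0, 0.00, -0.0], [-0.00, 0.0, -0.0], [0.01, -0.0, 0.01]] + [[-1.07, -0.04, -0.26], [-0.25, -0.01, -0.06], [1.15, 0.05, 0.28]] + [[0.05, 0.32, 0.11], [-0.17, -1.20, -0.43], [-0.16, -1.12, -0.40]]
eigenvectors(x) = [[0.22, 0.67, -0.19], [0.3, 0.16, 0.72], [-0.93, -0.72, 0.67]]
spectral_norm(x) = 1.85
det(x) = 0.01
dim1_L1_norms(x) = [1.46, 2.13, 2.19]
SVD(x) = [[-0.43,-0.54,0.72], [0.44,-0.83,-0.36], [0.79,0.16,0.59]] @ diag([1.8453137424589003, 1.3506334221990075, 0.0025594396506626762]) @ [[0.57, -0.81, -0.13],[0.79, 0.5, 0.35],[-0.22, -0.3, 0.93]]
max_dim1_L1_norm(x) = 2.19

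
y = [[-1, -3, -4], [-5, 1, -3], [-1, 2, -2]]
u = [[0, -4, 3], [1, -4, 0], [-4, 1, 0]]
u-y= [[1, -1, 7], [6, -5, 3], [-3, -1, 2]]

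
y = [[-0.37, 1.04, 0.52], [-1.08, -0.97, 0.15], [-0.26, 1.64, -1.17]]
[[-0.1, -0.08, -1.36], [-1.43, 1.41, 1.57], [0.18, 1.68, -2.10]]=y @ [[1.07,-1.45,-0.24], [0.28,-0.02,-1.36], [-0.0,-1.14,-0.06]]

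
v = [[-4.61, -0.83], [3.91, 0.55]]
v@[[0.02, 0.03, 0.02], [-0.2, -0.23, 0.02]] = [[0.07, 0.05, -0.11], [-0.03, -0.01, 0.09]]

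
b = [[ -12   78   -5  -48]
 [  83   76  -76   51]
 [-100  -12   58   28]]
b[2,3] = 28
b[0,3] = -48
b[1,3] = 51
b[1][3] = 51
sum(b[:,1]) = 142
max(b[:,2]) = 58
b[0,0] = -12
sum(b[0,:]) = 13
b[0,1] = 78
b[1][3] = 51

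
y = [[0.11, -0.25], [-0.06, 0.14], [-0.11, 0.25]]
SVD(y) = [[-0.66, -0.26], [0.37, -0.93], [0.66, 0.26]] @ diag([0.4152085546222806, 0.0013624127409028268]) @ [[-0.4, 0.92], [-0.92, -0.4]]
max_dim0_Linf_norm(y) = 0.25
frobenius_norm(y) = 0.42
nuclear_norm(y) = 0.42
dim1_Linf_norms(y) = [0.25, 0.14, 0.25]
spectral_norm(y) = 0.42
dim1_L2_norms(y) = [0.27, 0.15, 0.27]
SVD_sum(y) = [[0.11, -0.25], [-0.06, 0.14], [-0.11, 0.25]] + [[0.0, 0.00], [0.00, 0.0], [-0.00, -0.0]]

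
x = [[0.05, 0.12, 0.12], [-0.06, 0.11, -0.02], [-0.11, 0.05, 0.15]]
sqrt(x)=[[0.3,0.16,0.17],[-0.09,0.35,-0.01],[-0.14,0.09,0.42]]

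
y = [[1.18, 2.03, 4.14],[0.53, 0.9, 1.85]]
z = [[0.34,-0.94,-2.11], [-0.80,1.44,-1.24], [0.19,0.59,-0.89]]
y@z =[[-0.44, 4.26, -8.69], [-0.19, 1.89, -3.88]]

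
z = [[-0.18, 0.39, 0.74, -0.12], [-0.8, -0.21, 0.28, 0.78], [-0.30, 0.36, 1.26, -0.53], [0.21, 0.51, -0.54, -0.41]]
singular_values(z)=[1.71, 1.32, 0.51, 0.17]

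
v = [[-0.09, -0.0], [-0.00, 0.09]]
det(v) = -0.01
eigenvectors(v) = [[1.00, 0.00], [0.00, 1.00]]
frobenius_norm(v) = 0.13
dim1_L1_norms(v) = [0.09, 0.09]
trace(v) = 0.00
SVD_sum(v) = [[-0.09, 0.0], [0.00, 0.0]] + [[0.0,0.0], [0.0,0.09]]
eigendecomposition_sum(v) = [[-0.09, -0.0], [-0.0, -0.0]] + [[0.0, 0.00], [0.0, 0.09]]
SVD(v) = [[1.00, 0.00], [0.0, 1.00]] @ diag([0.09, 0.09]) @ [[-1.00, -0.00],[0.0, 1.00]]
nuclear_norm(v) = 0.18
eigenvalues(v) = [-0.09, 0.09]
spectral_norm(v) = 0.09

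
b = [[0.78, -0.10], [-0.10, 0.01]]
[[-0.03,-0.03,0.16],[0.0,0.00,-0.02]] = b @ [[-0.06,-0.05,0.30], [-0.16,-0.13,0.78]]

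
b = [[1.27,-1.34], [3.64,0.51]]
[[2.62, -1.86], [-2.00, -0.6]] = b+[[1.35,-0.52], [-5.64,-1.11]]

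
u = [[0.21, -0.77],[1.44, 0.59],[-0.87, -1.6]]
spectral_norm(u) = 2.30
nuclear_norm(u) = 3.34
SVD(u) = [[0.19, 0.64],[-0.6, 0.68],[0.77, 0.37]] @ diag([2.3002498328201217, 1.041369630155883]) @ [[-0.65,  -0.76], [0.76,  -0.65]]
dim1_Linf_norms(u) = [0.77, 1.44, 1.6]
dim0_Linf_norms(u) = [1.44, 1.6]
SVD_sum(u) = [[-0.29, -0.34], [0.9, 1.05], [-1.16, -1.35]] + [[0.5,-0.43], [0.54,-0.46], [0.29,-0.25]]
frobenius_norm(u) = 2.52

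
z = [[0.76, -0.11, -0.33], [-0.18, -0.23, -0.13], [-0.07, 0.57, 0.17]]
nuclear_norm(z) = 1.61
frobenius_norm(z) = 1.08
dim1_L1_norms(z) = [1.2, 0.54, 0.81]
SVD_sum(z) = [[0.68,  -0.29,  -0.34], [-0.01,  0.00,  0.01], [-0.28,  0.12,  0.14]] + [[0.09, 0.17, 0.03],  [-0.14, -0.27, -0.05],  [0.23, 0.43, 0.08]] + [[-0.01, 0.01, -0.02], [-0.03, 0.03, -0.09], [-0.02, 0.02, -0.05]]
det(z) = 0.06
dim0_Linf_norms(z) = [0.76, 0.57, 0.33]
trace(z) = 0.70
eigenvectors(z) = [[0.97+0.00j, (-0.24-0.13j), (-0.24+0.13j)], [-0.14+0.00j, 0.32-0.39j, 0.32+0.39j], [(-0.21+0j), (-0.82+0j), (-0.82-0j)]]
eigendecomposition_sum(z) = [[0.74+0.00j, (-0.24+0j), (-0.32+0j)],  [(-0.1-0j), 0.03-0.00j, (0.04-0j)],  [(-0.16-0j), 0.05-0.00j, 0.07-0.00j]] + [[0.01+0.02j, 0.07+0.06j, (-0.01+0.05j)], [-0.04+0.01j, (-0.13+0.1j), (-0.09-0.03j)], [(0.05+0.04j), (0.26+0.07j), (0.05+0.14j)]] + [[(0.01-0.02j),  (0.07-0.06j),  -0.01-0.05j], [(-0.04-0.01j),  -0.13-0.10j,  -0.09+0.03j], [(0.05-0.04j),  (0.26-0.07j),  0.05-0.14j]]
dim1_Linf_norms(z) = [0.76, 0.23, 0.57]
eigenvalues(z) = [(0.85+0j), (-0.07+0.26j), (-0.07-0.26j)]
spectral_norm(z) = 0.88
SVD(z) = [[-0.92, 0.32, 0.20], [0.01, -0.50, 0.87], [0.38, 0.81, 0.45]] @ diag([0.8778289435476105, 0.6131065351724643, 0.11409085151273565]) @ [[-0.83,0.36,0.42],[0.46,0.88,0.15],[-0.31,0.32,-0.89]]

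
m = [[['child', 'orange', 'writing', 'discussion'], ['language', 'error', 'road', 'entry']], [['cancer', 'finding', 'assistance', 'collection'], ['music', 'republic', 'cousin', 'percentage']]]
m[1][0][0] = 'cancer'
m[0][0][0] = 'child'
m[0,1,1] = 'error'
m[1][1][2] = 'cousin'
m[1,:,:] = [['cancer', 'finding', 'assistance', 'collection'], ['music', 'republic', 'cousin', 'percentage']]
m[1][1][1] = 'republic'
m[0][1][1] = 'error'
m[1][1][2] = 'cousin'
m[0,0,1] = 'orange'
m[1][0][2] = 'assistance'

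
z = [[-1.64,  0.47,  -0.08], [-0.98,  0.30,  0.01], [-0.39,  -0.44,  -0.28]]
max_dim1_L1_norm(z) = 2.19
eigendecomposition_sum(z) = [[-1.58+0.00j, (0.4-0j), (-0.11+0j)], [-0.90+0.00j, 0.23-0.00j, -0.07+0.00j], [(-0.89+0j), 0.23-0.00j, (-0.06+0j)]] + [[(-0.03-0.03j), 0.03+0.05j, (0.02+0j)],  [(-0.04-0.1j), 0.04+0.15j, (0.04+0.02j)],  [(0.25+0.11j), (-0.33-0.21j), -0.11+0.03j]] + [[(-0.03+0.03j), 0.03-0.05j, 0.02-0.00j], [-0.04+0.10j, 0.04-0.15j, (0.04-0.02j)], [(0.25-0.11j), -0.33+0.21j, -0.11-0.03j]]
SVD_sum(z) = [[-1.65, 0.42, -0.09], [-0.99, 0.25, -0.05], [-0.28, 0.07, -0.01]] + [[0.01, 0.05, 0.02], [0.01, 0.06, 0.03], [-0.11, -0.51, -0.27]] + [[0.0, 0.01, -0.02], [-0.00, -0.01, 0.03], [-0.00, -0.0, 0.00]]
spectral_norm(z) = 2.01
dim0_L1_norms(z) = [3.01, 1.21, 0.37]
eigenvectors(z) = [[(0.78+0j), (0.13+0.06j), (0.13-0.06j)], [0.44+0.00j, (0.26+0.25j), 0.26-0.25j], [(0.44+0j), (-0.92+0j), (-0.92-0j)]]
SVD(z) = [[-0.85, -0.09, -0.52], [-0.51, -0.13, 0.85], [-0.14, 0.99, 0.06]] @ diag([2.009677221663633, 0.5927276318364381, 0.037032677244676813]) @ [[0.97, -0.24, 0.05], [-0.19, -0.87, -0.46], [-0.16, -0.43, 0.89]]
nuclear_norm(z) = 2.64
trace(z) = -1.62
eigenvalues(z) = [(-1.42+0j), (-0.1+0.14j), (-0.1-0.14j)]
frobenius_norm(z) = 2.10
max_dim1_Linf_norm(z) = 1.64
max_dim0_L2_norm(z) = 1.95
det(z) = -0.04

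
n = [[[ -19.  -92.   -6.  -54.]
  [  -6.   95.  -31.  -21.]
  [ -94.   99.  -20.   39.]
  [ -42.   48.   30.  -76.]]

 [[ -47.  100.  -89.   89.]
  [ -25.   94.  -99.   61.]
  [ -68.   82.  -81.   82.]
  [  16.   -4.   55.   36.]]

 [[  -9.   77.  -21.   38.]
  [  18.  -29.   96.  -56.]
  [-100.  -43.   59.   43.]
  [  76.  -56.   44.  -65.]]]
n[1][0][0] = -47.0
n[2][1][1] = -29.0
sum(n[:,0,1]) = 85.0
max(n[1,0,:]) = 100.0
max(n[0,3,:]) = 48.0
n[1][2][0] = -68.0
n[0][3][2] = 30.0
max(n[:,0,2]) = -6.0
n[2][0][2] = -21.0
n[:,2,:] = [[-94.0, 99.0, -20.0, 39.0], [-68.0, 82.0, -81.0, 82.0], [-100.0, -43.0, 59.0, 43.0]]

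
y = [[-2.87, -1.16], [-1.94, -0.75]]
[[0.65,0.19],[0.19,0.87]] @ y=[[-2.23, -0.9], [-2.23, -0.87]]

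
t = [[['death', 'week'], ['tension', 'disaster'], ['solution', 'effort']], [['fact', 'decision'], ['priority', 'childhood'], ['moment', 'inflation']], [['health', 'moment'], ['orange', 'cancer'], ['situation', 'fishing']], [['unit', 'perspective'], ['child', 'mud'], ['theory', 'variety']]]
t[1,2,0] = 'moment'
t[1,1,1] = 'childhood'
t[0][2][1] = 'effort'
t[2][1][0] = 'orange'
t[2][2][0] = 'situation'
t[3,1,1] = 'mud'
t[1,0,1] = 'decision'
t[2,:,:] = [['health', 'moment'], ['orange', 'cancer'], ['situation', 'fishing']]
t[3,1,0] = 'child'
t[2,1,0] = 'orange'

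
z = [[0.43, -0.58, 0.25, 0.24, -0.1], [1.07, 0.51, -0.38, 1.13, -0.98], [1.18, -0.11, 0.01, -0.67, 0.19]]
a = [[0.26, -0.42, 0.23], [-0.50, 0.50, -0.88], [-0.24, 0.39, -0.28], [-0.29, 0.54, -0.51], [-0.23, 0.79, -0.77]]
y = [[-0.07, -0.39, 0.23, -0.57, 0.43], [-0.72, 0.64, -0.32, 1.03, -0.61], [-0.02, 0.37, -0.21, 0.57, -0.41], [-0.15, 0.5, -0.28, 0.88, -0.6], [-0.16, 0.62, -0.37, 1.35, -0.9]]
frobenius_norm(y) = 2.92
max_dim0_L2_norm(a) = 1.33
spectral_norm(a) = 1.90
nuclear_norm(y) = 3.58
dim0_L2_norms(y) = [0.76, 1.15, 0.64, 2.08, 1.38]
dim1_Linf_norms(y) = [0.57, 1.03, 0.57, 0.88, 1.35]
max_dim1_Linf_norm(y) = 1.35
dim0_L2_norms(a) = [0.72, 1.22, 1.33]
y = a @ z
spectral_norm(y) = 2.86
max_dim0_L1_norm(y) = 4.4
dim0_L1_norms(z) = [2.68, 1.2, 0.64, 2.04, 1.27]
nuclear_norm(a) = 2.43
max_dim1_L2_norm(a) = 1.13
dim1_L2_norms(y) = [0.85, 1.57, 0.82, 1.22, 1.78]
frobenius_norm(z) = 2.52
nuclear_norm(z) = 4.07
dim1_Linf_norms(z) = [0.58, 1.13, 1.18]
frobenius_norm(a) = 1.94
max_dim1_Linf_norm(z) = 1.18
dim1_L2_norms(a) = [0.54, 1.13, 0.54, 0.8, 1.13]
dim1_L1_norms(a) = [0.91, 1.88, 0.91, 1.34, 1.79]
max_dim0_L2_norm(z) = 1.65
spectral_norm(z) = 1.97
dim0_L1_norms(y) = [1.12, 2.52, 1.41, 4.4, 2.95]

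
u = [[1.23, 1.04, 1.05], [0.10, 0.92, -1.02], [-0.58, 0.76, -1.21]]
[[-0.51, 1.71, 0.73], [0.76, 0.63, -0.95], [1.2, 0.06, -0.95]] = u @ [[-0.73, 0.62, -0.28], [0.63, 0.77, 0.06], [-0.25, 0.14, 0.96]]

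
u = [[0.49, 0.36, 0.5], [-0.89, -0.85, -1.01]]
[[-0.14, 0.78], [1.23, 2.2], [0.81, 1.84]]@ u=[[-0.76, -0.71, -0.86], [-1.36, -1.43, -1.61], [-1.24, -1.27, -1.45]]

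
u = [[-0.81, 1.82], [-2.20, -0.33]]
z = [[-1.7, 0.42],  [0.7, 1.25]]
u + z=[[-2.51, 2.24],[-1.50, 0.92]]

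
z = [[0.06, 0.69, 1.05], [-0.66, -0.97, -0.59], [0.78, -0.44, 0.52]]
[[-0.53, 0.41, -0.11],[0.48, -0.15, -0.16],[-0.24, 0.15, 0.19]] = z @ [[-0.14, -0.11, 0.34], [-0.16, -0.03, 0.01], [-0.39, 0.42, -0.13]]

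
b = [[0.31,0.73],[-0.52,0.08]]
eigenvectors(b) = [[(0.76+0j), (0.76-0j)], [(-0.12+0.63j), -0.12-0.63j]]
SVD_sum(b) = [[0.42, 0.66], [-0.11, -0.18]] + [[-0.11, 0.07], [-0.41, 0.26]]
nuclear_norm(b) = 1.31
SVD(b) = [[0.97, -0.26], [-0.26, -0.97]] @ diag([0.8104377929015639, 0.4989895628536151]) @ [[0.54,0.84], [0.84,-0.54]]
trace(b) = 0.39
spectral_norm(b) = 0.81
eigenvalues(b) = [(0.2+0.61j), (0.2-0.61j)]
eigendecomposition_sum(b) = [[0.16+0.28j, 0.37-0.12j], [-0.26+0.08j, (0.04+0.32j)]] + [[(0.16-0.28j), 0.37+0.12j],  [(-0.26-0.08j), (0.04-0.32j)]]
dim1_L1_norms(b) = [1.04, 0.6]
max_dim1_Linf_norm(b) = 0.73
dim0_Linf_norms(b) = [0.52, 0.73]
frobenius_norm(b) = 0.95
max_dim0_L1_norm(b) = 0.83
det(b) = 0.40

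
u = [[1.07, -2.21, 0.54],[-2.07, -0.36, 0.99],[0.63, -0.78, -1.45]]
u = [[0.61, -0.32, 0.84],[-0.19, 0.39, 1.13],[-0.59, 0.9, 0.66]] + [[0.46, -1.89, -0.30], [-1.88, -0.75, -0.14], [1.22, -1.68, -2.11]]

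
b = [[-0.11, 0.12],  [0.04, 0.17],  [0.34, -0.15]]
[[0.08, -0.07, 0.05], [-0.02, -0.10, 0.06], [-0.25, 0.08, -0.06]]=b@[[-0.71,  -0.02,  -0.03], [0.03,  -0.57,  0.35]]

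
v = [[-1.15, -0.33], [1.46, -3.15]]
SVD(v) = [[-0.06,1.00], [1.0,0.06]] @ diag([3.4774214852159995, 1.1802710765574804]) @ [[0.44,-0.9],  [-0.90,-0.44]]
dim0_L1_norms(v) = [2.61, 3.48]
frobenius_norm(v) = 3.67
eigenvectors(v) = [[0.76,  0.19], [0.65,  0.98]]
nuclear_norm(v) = 4.66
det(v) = 4.10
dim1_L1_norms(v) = [1.48, 4.61]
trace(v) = -4.30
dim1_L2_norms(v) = [1.2, 3.47]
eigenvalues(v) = [-1.43, -2.87]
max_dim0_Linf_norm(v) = 3.15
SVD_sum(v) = [[-0.09, 0.19], [1.52, -3.12]] + [[-1.06, -0.52], [-0.06, -0.03]]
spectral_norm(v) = 3.48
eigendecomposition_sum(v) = [[-1.71, 0.33], [-1.45, 0.28]] + [[0.56, -0.66],[2.91, -3.43]]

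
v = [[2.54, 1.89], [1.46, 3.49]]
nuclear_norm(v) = 6.05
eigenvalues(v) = [1.29, 4.74]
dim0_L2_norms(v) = [2.93, 3.97]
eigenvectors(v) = [[-0.83, -0.65], [0.55, -0.76]]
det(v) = 6.11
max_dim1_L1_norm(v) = 4.95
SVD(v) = [[-0.63, -0.78], [-0.78, 0.63]] @ diag([4.763704651377141, 1.2816075820811113]) @ [[-0.57,-0.82], [-0.82,0.57]]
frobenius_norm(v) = 4.93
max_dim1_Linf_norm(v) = 3.49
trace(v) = 6.03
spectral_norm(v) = 4.76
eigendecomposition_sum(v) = [[0.82, -0.70], [-0.54, 0.47]] + [[1.72, 2.59], [2.00, 3.02]]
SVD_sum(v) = [[1.73, 2.46],[2.12, 3.03]] + [[0.81, -0.57], [-0.66, 0.46]]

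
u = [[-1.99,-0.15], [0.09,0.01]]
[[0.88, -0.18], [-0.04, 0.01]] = u@ [[-0.43, 0.1], [-0.18, -0.12]]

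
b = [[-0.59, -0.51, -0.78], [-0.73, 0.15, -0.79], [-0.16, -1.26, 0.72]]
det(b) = -0.545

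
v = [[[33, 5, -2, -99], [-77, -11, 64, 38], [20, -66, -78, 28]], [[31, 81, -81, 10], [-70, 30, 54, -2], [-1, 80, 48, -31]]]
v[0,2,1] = -66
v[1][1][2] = 54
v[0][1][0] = -77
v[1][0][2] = -81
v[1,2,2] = 48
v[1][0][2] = -81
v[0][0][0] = 33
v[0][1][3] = 38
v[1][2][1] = 80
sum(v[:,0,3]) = -89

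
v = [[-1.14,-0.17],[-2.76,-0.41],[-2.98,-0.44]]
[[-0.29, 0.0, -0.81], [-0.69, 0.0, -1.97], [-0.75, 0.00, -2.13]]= v @[[0.34,0.00,0.97], [-0.60,-0.01,-1.72]]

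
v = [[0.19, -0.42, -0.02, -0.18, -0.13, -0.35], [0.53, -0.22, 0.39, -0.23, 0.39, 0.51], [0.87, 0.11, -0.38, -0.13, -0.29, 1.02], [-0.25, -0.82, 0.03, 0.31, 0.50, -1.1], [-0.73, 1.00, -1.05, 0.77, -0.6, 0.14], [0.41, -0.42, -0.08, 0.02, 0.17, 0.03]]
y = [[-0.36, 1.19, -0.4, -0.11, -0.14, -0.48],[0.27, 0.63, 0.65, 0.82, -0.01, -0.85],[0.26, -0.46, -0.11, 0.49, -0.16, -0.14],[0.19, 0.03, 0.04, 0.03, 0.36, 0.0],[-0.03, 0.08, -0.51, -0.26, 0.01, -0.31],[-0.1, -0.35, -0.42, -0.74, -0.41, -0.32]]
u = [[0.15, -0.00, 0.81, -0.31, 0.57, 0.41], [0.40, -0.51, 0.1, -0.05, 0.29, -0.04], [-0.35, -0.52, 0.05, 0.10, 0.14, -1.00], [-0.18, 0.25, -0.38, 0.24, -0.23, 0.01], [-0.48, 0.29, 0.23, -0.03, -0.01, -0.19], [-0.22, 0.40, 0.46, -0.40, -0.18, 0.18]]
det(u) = -0.00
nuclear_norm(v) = 5.52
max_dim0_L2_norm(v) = 1.63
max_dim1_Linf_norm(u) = 1.0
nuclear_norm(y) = 5.11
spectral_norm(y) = 1.76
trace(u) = 0.10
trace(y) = -0.12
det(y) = 0.02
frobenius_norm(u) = 2.15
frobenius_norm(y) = 2.56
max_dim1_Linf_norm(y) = 1.19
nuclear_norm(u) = 3.99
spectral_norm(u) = 1.42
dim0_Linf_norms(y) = [0.36, 1.19, 0.65, 0.82, 0.41, 0.85]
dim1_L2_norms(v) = [0.62, 0.97, 1.43, 1.51, 1.9, 0.62]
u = y @ v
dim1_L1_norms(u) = [2.25, 1.39, 2.16, 1.29, 1.23, 1.84]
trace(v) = -0.67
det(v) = -0.00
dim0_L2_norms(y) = [0.56, 1.47, 1.02, 1.24, 0.59, 1.08]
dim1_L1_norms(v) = [1.29, 2.27, 2.8, 3.01, 4.29, 1.13]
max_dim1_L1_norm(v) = 4.29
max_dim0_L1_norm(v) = 3.15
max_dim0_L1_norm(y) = 2.74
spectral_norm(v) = 2.19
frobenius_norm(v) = 3.11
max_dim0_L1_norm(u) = 2.03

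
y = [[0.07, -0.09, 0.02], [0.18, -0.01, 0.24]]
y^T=[[0.07, 0.18], [-0.09, -0.01], [0.02, 0.24]]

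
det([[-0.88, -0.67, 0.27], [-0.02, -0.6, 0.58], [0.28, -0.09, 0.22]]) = 0.004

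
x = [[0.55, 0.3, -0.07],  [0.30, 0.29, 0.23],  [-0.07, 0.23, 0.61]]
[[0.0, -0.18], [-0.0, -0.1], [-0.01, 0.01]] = x@[[-0.12, -0.25], [0.21, -0.12], [-0.11, 0.03]]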